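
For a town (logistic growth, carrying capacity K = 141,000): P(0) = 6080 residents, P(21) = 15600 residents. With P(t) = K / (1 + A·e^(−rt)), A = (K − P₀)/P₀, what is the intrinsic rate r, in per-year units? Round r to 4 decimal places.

A = (141000 − 6080)/6080 = 22.19079
15600 = 141000/(1 + 22.19079·e^(−r·21)) → e^(−21r) = (9.03846 − 1)/22.19079 = 0.362243
r = −ln(0.362243)/21 = 1.01544/21

r ≈ 0.0484 per year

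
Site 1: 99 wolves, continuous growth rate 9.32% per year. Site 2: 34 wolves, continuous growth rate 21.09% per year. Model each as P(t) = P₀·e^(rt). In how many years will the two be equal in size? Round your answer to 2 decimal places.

99·e^(0.0932t) = 34·e^(0.2109t)
99/34 = e^((0.2109 − 0.0932)t) → ln(2.91176) = 0.1177·t
t = 1.06876 / 0.1177

t ≈ 9.08 years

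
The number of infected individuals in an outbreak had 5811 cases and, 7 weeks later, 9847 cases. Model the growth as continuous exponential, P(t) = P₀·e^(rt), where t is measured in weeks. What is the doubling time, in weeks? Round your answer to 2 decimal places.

doubling time ≈ 9.20 weeks

r = ln(9847/5811) / 7 = ln(1.69454) / 7 ≈ 0.075345 per week
doubling time = ln 2 / |r| = 0.69315 / 0.075345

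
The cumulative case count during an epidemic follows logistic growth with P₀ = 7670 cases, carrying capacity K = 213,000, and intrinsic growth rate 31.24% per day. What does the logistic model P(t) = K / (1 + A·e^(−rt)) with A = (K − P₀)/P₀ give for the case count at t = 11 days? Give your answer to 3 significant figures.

≈ 114,000 cases

A = (213000 − 7670)/7670 = 26.77053
P(11) = 213000 / (1 + 26.77053·e^(−0.3124·11)) = 213000 / (1 + 26.77053·0.03218)
= 213000 / 1.86148 ≈ 114424.8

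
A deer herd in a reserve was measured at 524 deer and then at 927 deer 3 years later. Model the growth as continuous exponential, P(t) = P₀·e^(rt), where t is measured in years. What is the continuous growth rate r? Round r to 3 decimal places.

927 = 524 · e^(r·3)
e^(3r) = 927/524 = 1.76908
r = ln(1.76908) / 3 = 0.57046 / 3

r ≈ 0.190 per year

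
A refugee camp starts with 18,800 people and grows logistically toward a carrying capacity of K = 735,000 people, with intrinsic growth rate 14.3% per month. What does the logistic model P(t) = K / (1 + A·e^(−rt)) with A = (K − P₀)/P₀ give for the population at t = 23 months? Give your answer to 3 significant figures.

≈ 304,000 people

A = (735000 − 18800)/18800 = 38.09574
P(23) = 735000 / (1 + 38.09574·e^(−0.143·23)) = 735000 / (1 + 38.09574·0.037291)
= 735000 / 2.42063 ≈ 303639.58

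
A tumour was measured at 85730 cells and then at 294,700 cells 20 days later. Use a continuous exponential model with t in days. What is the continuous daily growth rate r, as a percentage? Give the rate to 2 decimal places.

r ≈ 6.17% per day

294700 = 85730 · e^(r·20)
e^(20r) = 294700/85730 = 3.43754
r = ln(3.43754) / 20 = 1.23476 / 20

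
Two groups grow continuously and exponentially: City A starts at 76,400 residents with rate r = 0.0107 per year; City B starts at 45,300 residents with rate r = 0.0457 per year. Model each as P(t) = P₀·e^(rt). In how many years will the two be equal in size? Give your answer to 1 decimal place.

t ≈ 14.9 years

76400·e^(0.0107t) = 45300·e^(0.0457t)
76400/45300 = e^((0.0457 − 0.0107)t) → ln(1.68653) = 0.035·t
t = 0.52268 / 0.035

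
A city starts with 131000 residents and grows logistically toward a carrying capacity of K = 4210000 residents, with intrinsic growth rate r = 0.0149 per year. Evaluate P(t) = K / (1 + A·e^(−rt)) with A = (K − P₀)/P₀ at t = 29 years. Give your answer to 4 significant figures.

A = (4210000 − 131000)/131000 = 31.1374
P(29) = 4210000 / (1 + 31.1374·e^(−0.0149·29)) = 4210000 / (1 + 31.1374·0.649144)
= 4210000 / 21.21267 ≈ 198466.26

≈ 198,500 residents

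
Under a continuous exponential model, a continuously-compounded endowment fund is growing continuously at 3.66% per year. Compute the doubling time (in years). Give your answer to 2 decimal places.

doubling time ≈ 18.94 years

doubling time = ln(2) / |r| = 0.69315 / 0.0366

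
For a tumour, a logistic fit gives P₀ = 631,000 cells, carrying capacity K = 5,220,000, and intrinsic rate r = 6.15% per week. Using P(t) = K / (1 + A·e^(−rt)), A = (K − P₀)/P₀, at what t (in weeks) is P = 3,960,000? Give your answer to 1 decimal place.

t ≈ 50.9 weeks

A = (5220000 − 631000)/631000 = 7.27258
3960000 = 5220000/(1 + 7.27258·e^(−0.0615t)) → 1 + 7.27258·e^(−0.0615t) = 1.31818
e^(−0.0615t) = 0.043751 → t = ln(22.85669)/0.0615 = 3.12924/0.0615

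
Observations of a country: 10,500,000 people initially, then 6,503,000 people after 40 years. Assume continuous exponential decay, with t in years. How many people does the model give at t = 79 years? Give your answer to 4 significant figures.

≈ 4,076,000 people

r = ln(6503000/10500000) / 40 ≈ -0.011978 per year
P(79) = 10500000 · e^(-0.011978·79) = 10500000 · 0.3882 ≈ 4076055.58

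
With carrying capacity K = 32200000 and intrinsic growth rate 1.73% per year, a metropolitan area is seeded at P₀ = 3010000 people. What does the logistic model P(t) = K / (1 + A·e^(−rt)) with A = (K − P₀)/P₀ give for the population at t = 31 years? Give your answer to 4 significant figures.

≈ 4,826,000 people

A = (32200000 − 3010000)/3010000 = 9.69767
P(31) = 32200000 / (1 + 9.69767·e^(−0.0173·31)) = 32200000 / (1 + 9.69767·0.584908)
= 32200000 / 6.67225 ≈ 4825957.27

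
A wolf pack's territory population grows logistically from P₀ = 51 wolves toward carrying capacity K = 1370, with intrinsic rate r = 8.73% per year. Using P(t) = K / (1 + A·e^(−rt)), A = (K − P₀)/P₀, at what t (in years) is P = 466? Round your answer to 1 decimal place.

t ≈ 29.7 years

A = (1370 − 51)/51 = 25.86275
466 = 1370/(1 + 25.86275·e^(−0.0873t)) → 1 + 25.86275·e^(−0.0873t) = 2.93991
e^(−0.0873t) = 0.075008 → t = ln(13.3319)/0.0873 = 2.59016/0.0873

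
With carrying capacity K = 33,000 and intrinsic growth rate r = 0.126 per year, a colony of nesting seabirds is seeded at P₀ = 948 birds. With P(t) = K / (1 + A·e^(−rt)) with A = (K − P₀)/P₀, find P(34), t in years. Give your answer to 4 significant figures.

≈ 22,510 birds

A = (33000 − 948)/948 = 33.81013
P(34) = 33000 / (1 + 33.81013·e^(−0.126·34)) = 33000 / (1 + 33.81013·0.013787)
= 33000 / 1.46615 ≈ 22507.87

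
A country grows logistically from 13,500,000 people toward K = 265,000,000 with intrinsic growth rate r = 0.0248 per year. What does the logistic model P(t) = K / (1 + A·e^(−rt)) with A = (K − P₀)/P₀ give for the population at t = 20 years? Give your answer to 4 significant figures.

≈ 21,470,000 people

A = (265000000 − 13500000)/13500000 = 18.62963
P(20) = 265000000 / (1 + 18.62963·e^(−0.0248·20)) = 265000000 / (1 + 18.62963·0.608962)
= 265000000 / 12.34473 ≈ 21466650.43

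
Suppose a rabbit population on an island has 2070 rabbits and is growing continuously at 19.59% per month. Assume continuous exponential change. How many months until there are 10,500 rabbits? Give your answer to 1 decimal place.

t ≈ 8.3 months

10500 = 2070 · e^(0.1959·t)
t = ln(10500/2070) / 0.1959 = ln(5.07246) / 0.1959 = 1.62383 / 0.1959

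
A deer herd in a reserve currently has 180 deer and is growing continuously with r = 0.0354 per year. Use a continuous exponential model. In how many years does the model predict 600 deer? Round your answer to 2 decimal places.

600 = 180 · e^(0.0354·t)
t = ln(600/180) / 0.0354 = ln(3.33333) / 0.0354 = 1.20397 / 0.0354

t ≈ 34.01 years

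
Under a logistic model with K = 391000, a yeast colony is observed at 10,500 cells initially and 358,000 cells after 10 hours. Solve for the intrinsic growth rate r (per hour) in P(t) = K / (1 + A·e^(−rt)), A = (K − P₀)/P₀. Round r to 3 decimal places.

r ≈ 0.597 per hour

A = (391000 − 10500)/10500 = 36.2381
358000 = 391000/(1 + 36.2381·e^(−r·10)) → e^(−10r) = (1.09218 − 1)/36.2381 = 0.002544
r = −ln(0.002544)/10 = 5.97414/10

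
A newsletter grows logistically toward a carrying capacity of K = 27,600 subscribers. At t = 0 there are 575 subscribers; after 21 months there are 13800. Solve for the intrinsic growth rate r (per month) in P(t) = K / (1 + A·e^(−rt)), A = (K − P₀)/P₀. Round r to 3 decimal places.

r ≈ 0.183 per month

A = (27600 − 575)/575 = 47
13800 = 27600/(1 + 47·e^(−r·21)) → e^(−21r) = (2 − 1)/47 = 0.021277
r = −ln(0.021277)/21 = 3.85015/21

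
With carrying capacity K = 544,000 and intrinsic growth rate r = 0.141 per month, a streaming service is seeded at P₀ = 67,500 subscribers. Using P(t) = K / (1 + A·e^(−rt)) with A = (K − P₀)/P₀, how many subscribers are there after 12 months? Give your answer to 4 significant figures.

A = (544000 − 67500)/67500 = 7.05926
P(12) = 544000 / (1 + 7.05926·e^(−0.141·12)) = 544000 / (1 + 7.05926·0.184151)
= 544000 / 2.29997 ≈ 236524.97

≈ 236,500 subscribers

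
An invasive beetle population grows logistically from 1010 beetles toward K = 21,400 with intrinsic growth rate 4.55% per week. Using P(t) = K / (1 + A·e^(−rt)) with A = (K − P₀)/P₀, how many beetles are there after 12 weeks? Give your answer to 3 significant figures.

A = (21400 − 1010)/1010 = 20.18812
P(12) = 21400 / (1 + 20.18812·e^(−0.0455·12)) = 21400 / (1 + 20.18812·0.579262)
= 21400 / 12.69421 ≈ 1685.81

≈ 1,690 beetles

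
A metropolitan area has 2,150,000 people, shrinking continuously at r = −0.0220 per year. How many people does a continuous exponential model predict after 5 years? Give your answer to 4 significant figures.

P(5) = 2150000 · e^(-0.022·5) = 2150000 · e^(-0.11)
= 2150000 · 0.89583 ≈ 1926043.39

≈ 1,926,000 people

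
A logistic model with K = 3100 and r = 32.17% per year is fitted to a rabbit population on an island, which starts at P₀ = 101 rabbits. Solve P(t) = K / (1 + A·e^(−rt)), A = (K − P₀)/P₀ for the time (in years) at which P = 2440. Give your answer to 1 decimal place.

A = (3100 − 101)/101 = 29.69307
2440 = 3100/(1 + 29.69307·e^(−0.3217t)) → 1 + 29.69307·e^(−0.3217t) = 1.27049
e^(−0.3217t) = 0.00911 → t = ln(109.77438)/0.3217 = 4.69843/0.3217

t ≈ 14.6 years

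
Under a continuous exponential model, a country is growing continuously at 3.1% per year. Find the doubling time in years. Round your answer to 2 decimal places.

doubling time ≈ 22.36 years

doubling time = ln(2) / |r| = 0.69315 / 0.031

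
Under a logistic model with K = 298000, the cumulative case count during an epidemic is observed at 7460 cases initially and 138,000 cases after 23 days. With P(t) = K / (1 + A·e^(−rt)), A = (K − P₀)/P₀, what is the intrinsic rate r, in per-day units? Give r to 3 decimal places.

A = (298000 − 7460)/7460 = 38.94638
138000 = 298000/(1 + 38.94638·e^(−r·23)) → e^(−23r) = (2.15942 − 1)/38.94638 = 0.02977
r = −ln(0.02977)/23 = 3.51427/23

r ≈ 0.153 per day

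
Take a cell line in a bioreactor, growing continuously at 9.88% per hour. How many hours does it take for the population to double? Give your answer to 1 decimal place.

doubling time = ln(2) / |r| = 0.69315 / 0.0988

doubling time ≈ 7.0 hours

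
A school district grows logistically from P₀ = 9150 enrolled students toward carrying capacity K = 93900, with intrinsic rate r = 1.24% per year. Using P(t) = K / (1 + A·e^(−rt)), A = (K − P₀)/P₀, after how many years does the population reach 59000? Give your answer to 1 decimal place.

t ≈ 221.9 years

A = (93900 − 9150)/9150 = 9.2623
59000 = 93900/(1 + 9.2623·e^(−0.0124t)) → 1 + 9.2623·e^(−0.0124t) = 1.59153
e^(−0.0124t) = 0.063864 → t = ln(15.65832)/0.0124 = 2.751/0.0124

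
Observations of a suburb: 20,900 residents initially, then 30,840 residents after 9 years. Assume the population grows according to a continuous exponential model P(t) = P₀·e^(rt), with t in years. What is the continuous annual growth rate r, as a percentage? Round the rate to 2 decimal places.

r ≈ 4.32% per year

30840 = 20900 · e^(r·9)
e^(9r) = 30840/20900 = 1.4756
r = ln(1.4756) / 9 = 0.38906 / 9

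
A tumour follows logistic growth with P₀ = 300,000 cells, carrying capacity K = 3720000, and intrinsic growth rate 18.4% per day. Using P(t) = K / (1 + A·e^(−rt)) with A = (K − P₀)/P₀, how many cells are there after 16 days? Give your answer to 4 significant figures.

A = (3720000 − 300000)/300000 = 11.4
P(16) = 3720000 / (1 + 11.4·e^(−0.184·16)) = 3720000 / (1 + 11.4·0.052655)
= 3720000 / 1.60026 ≈ 2324617.24

≈ 2,325,000 cells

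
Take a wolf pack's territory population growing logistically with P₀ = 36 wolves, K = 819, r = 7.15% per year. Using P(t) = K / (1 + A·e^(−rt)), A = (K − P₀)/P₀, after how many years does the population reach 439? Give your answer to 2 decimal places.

t ≈ 45.09 years

A = (819 − 36)/36 = 21.75
439 = 819/(1 + 21.75·e^(−0.0715t)) → 1 + 21.75·e^(−0.0715t) = 1.8656
e^(−0.0715t) = 0.039798 → t = ln(25.12697)/0.0715 = 3.22394/0.0715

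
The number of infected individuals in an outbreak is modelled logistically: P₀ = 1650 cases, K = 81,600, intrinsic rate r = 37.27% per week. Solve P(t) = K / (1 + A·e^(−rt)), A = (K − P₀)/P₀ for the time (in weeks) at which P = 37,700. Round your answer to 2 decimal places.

t ≈ 10.00 weeks

A = (81600 − 1650)/1650 = 48.45455
37700 = 81600/(1 + 48.45455·e^(−0.3727t)) → 1 + 48.45455·e^(−0.3727t) = 2.16446
e^(−0.3727t) = 0.024032 → t = ln(41.61131)/0.3727 = 3.72837/0.3727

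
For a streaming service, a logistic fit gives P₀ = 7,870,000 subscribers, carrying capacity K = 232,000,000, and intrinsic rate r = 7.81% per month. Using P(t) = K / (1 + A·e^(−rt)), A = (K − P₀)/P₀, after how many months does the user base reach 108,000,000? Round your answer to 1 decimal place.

t ≈ 41.1 months

A = (232000000 − 7870000)/7870000 = 28.47903
108000000 = 232000000/(1 + 28.47903·e^(−0.0781t)) → 1 + 28.47903·e^(−0.0781t) = 2.14815
e^(−0.0781t) = 0.040316 → t = ln(24.80432)/0.0781 = 3.21102/0.0781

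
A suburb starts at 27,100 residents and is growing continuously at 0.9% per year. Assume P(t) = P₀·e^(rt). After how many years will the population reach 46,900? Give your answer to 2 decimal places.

t ≈ 60.94 years

46900 = 27100 · e^(0.009·t)
t = ln(46900/27100) / 0.009 = ln(1.73063) / 0.009 = 0.54848 / 0.009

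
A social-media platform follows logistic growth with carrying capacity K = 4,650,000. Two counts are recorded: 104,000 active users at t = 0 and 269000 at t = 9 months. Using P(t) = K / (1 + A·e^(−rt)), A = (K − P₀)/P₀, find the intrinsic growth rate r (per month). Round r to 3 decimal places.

r ≈ 0.110 per month

A = (4650000 − 104000)/104000 = 43.71154
269000 = 4650000/(1 + 43.71154·e^(−r·9)) → e^(−9r) = (17.28625 − 1)/43.71154 = 0.372585
r = −ln(0.372585)/9 = 0.98729/9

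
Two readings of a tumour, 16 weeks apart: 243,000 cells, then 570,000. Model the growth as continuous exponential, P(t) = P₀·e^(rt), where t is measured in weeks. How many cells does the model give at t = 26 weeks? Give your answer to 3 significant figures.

r = ln(570000/243000) / 16 ≈ 0.053286 per week
P(26) = 243000 · e^(0.053286·26) = 243000 · 3.99656 ≈ 971164.32

≈ 971,000 cells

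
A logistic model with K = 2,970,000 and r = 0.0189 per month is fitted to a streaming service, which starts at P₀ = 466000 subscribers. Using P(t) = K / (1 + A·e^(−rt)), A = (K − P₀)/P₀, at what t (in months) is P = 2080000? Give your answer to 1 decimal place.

t ≈ 133.9 months

A = (2970000 − 466000)/466000 = 5.37339
2080000 = 2970000/(1 + 5.37339·e^(−0.0189t)) → 1 + 5.37339·e^(−0.0189t) = 1.42788
e^(−0.0189t) = 0.07963 → t = ln(12.55804)/0.0189 = 2.53036/0.0189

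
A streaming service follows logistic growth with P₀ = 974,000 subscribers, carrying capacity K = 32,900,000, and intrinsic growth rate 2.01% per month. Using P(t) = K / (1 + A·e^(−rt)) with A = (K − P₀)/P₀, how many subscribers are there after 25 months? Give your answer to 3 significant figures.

A = (32900000 − 974000)/974000 = 32.77823
P(25) = 32900000 / (1 + 32.77823·e^(−0.0201·25)) = 32900000 / (1 + 32.77823·0.605016)
= 32900000 / 20.83136 ≈ 1579349.33

≈ 1,580,000 subscribers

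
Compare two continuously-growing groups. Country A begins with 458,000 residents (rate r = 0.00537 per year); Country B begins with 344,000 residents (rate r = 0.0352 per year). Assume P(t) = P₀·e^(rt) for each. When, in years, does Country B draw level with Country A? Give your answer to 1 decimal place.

458000·e^(0.00537t) = 344000·e^(0.0352t)
458000/344000 = e^((0.0352 − 0.00537)t) → ln(1.3314) = 0.02983·t
t = 0.28623 / 0.02983

t ≈ 9.6 years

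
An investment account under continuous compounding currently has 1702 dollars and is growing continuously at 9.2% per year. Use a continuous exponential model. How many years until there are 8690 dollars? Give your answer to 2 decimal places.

t ≈ 17.72 years

8690 = 1702 · e^(0.092·t)
t = ln(8690/1702) / 0.092 = ln(5.10576) / 0.092 = 1.63037 / 0.092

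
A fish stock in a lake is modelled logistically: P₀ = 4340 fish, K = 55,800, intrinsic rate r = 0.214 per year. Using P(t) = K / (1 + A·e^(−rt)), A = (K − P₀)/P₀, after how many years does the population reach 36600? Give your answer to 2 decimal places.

A = (55800 − 4340)/4340 = 11.85714
36600 = 55800/(1 + 11.85714·e^(−0.214t)) → 1 + 11.85714·e^(−0.214t) = 1.52459
e^(−0.214t) = 0.044243 → t = ln(22.60268)/0.214 = 3.11807/0.214

t ≈ 14.57 years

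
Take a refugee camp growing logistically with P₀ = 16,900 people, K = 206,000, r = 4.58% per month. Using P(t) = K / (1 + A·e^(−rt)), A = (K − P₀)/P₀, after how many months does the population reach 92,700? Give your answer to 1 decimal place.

t ≈ 48.3 months

A = (206000 − 16900)/16900 = 11.18935
92700 = 206000/(1 + 11.18935·e^(−0.0458t)) → 1 + 11.18935·e^(−0.0458t) = 2.22222
e^(−0.0458t) = 0.109231 → t = ln(9.15492)/0.0458 = 2.21429/0.0458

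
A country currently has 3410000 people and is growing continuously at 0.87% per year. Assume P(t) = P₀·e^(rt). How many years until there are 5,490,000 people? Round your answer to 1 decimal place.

t ≈ 54.7 years

5490000 = 3410000 · e^(0.0087·t)
t = ln(5490000/3410000) / 0.0087 = ln(1.60997) / 0.0087 = 0.47622 / 0.0087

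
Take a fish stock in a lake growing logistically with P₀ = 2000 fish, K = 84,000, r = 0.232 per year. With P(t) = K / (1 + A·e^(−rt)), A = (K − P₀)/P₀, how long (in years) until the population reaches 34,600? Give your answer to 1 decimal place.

t ≈ 14.5 years

A = (84000 − 2000)/2000 = 41
34600 = 84000/(1 + 41·e^(−0.232t)) → 1 + 41·e^(−0.232t) = 2.42775
e^(−0.232t) = 0.034823 → t = ln(28.7166)/0.232 = 3.35748/0.232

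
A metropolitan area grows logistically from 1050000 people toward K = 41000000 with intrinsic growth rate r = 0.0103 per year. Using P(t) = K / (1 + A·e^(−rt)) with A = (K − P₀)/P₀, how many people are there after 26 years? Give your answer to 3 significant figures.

A = (41000000 − 1050000)/1050000 = 38.04762
P(26) = 41000000 / (1 + 38.04762·e^(−0.0103·26)) = 41000000 / (1 + 38.04762·0.765061)
= 41000000 / 30.10874 ≈ 1361730.8

≈ 1,360,000 people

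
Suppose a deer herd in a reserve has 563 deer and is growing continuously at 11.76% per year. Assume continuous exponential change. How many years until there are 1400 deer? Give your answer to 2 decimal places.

1400 = 563 · e^(0.1176·t)
t = ln(1400/563) / 0.1176 = ln(2.48668) / 0.1176 = 0.91095 / 0.1176

t ≈ 7.75 years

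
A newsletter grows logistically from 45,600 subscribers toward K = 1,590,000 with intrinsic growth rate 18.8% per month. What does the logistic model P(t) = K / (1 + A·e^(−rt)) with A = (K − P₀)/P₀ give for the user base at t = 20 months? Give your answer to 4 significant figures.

≈ 889,000 subscribers

A = (1590000 − 45600)/45600 = 33.86842
P(20) = 1590000 / (1 + 33.86842·e^(−0.188·20)) = 1590000 / (1 + 33.86842·0.023284)
= 1590000 / 1.78858 ≈ 888971.62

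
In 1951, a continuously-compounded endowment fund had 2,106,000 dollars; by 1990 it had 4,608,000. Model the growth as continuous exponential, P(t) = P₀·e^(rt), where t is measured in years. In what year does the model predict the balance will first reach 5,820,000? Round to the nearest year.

year 2002

r = ln(4608000/2106000) / 39 = 0.783/39 ≈ 0.020077 per year
t = ln(5820000/2106000) / r = 1.01651/0.020077 ≈ 50.63 years after 1951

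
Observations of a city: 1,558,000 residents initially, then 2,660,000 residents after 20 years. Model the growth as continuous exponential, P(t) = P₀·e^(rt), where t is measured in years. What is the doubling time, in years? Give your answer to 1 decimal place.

r = ln(2660000/1558000) / 20 = ln(1.70732) / 20 ≈ 0.026746 per year
doubling time = ln 2 / |r| = 0.69315 / 0.026746

doubling time ≈ 25.9 years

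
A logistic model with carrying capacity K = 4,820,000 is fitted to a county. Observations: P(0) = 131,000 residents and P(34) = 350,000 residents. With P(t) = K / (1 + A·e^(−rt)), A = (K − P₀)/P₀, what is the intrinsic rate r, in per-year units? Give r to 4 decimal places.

A = (4820000 − 131000)/131000 = 35.79389
350000 = 4820000/(1 + 35.79389·e^(−r·34)) → e^(−34r) = (13.77143 − 1)/35.79389 = 0.356805
r = −ln(0.356805)/34 = 1.03057/34

r ≈ 0.0303 per year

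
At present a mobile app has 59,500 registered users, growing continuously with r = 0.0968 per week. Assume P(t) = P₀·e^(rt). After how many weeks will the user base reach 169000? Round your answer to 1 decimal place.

t ≈ 10.8 weeks

169000 = 59500 · e^(0.0968·t)
t = ln(169000/59500) / 0.0968 = ln(2.84034) / 0.0968 = 1.04392 / 0.0968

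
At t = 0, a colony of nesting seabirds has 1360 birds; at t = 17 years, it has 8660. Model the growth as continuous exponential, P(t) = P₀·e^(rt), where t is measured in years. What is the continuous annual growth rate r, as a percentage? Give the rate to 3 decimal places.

8660 = 1360 · e^(r·17)
e^(17r) = 8660/1360 = 6.36765
r = ln(6.36765) / 17 = 1.85123 / 17

r ≈ 10.890% per year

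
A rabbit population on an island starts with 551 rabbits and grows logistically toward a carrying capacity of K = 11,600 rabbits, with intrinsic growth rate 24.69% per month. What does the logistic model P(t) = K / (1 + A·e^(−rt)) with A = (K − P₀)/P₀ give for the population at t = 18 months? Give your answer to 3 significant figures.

≈ 9,390 rabbits

A = (11600 − 551)/551 = 20.05263
P(18) = 11600 / (1 + 20.05263·e^(−0.2469·18)) = 11600 / (1 + 20.05263·0.011746)
= 11600 / 1.23555 ≈ 9388.54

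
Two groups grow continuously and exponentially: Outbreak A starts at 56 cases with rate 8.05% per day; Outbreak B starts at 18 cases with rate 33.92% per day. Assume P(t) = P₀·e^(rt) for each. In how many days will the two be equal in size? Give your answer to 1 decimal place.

t ≈ 4.4 days

56·e^(0.0805t) = 18·e^(0.3392t)
56/18 = e^((0.3392 − 0.0805)t) → ln(3.11111) = 0.2587·t
t = 1.13498 / 0.2587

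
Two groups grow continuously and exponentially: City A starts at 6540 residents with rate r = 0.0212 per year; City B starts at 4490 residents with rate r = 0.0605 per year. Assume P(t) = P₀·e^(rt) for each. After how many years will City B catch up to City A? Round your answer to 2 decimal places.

t ≈ 9.57 years

6540·e^(0.0212t) = 4490·e^(0.0605t)
6540/4490 = e^((0.0605 − 0.0212)t) → ln(1.45657) = 0.0393·t
t = 0.37608 / 0.0393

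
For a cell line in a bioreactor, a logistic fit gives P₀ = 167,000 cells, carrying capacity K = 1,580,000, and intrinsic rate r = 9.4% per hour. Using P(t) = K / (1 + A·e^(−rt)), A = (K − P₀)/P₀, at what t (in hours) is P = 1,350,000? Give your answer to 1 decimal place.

t ≈ 41.5 hours

A = (1580000 − 167000)/167000 = 8.46108
1350000 = 1580000/(1 + 8.46108·e^(−0.094t)) → 1 + 8.46108·e^(−0.094t) = 1.17037
e^(−0.094t) = 0.020136 → t = ln(49.66285)/0.094 = 3.90526/0.094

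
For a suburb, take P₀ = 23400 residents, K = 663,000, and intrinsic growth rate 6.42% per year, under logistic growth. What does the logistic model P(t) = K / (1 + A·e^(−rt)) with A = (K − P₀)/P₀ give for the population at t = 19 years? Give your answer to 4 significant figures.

A = (663000 − 23400)/23400 = 27.33333
P(19) = 663000 / (1 + 27.33333·e^(−0.0642·19)) = 663000 / (1 + 27.33333·0.295289)
= 663000 / 9.07124 ≈ 73088.14

≈ 73,090 residents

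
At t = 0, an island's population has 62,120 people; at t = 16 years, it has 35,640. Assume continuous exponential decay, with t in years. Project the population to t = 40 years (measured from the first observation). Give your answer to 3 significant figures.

≈ 15,500 people

r = ln(35640/62120) / 16 ≈ -0.034725 per year
P(40) = 62120 · e^(-0.034725·40) = 62120 · 0.24932 ≈ 15488.06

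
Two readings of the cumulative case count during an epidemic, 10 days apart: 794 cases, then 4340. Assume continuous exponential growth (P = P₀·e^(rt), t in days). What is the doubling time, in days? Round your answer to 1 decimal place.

doubling time ≈ 4.1 days

r = ln(4340/794) / 10 = ln(5.46599) / 10 ≈ 0.169855 per day
doubling time = ln 2 / |r| = 0.69315 / 0.169855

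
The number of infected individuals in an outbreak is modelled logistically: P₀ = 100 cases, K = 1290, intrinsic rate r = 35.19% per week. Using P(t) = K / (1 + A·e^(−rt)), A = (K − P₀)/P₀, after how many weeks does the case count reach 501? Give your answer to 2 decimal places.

A = (1290 − 100)/100 = 11.9
501 = 1290/(1 + 11.9·e^(−0.3519t)) → 1 + 11.9·e^(−0.3519t) = 2.57485
e^(−0.3519t) = 0.13234 → t = ln(7.55627)/0.3519 = 2.02238/0.3519

t ≈ 5.75 weeks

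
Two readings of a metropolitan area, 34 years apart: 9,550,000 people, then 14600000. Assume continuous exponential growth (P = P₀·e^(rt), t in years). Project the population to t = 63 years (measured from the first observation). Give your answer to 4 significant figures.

r = ln(14600000/9550000) / 34 ≈ 0.012485 per year
P(63) = 9550000 · e^(0.012485·63) = 9550000 · 2.19578 ≈ 20969695.38

≈ 20,970,000 people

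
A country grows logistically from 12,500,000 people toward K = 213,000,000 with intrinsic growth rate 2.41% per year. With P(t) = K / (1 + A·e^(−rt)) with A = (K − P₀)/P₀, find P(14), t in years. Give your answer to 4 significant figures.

A = (213000000 − 12500000)/12500000 = 16.04
P(14) = 213000000 / (1 + 16.04·e^(−0.0241·14)) = 213000000 / (1 + 16.04·0.713623)
= 213000000 / 12.44652 ≈ 17113219.57

≈ 17,110,000 people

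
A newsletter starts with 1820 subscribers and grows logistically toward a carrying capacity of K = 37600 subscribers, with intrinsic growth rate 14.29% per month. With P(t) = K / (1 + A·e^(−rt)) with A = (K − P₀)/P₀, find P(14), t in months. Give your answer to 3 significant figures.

≈ 10,300 subscribers

A = (37600 − 1820)/1820 = 19.65934
P(14) = 37600 / (1 + 19.65934·e^(−0.1429·14)) = 37600 / (1 + 19.65934·0.135254)
= 37600 / 3.65901 ≈ 10276.01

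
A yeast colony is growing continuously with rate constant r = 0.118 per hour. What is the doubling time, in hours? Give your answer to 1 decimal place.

doubling time ≈ 5.9 hours

doubling time = ln(2) / |r| = 0.69315 / 0.118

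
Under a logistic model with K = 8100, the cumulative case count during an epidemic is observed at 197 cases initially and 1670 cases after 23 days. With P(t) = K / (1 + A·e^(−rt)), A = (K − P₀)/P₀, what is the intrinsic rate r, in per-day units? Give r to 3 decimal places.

A = (8100 − 197)/197 = 40.11675
1670 = 8100/(1 + 40.11675·e^(−r·23)) → e^(−23r) = (4.8503 − 1)/40.11675 = 0.095977
r = −ln(0.095977)/23 = 2.34364/23

r ≈ 0.102 per day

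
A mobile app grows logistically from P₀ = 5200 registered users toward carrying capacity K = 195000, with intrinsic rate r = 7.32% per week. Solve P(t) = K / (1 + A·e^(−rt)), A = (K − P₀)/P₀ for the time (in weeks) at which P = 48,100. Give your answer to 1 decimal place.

A = (195000 − 5200)/5200 = 36.5
48100 = 195000/(1 + 36.5·e^(−0.0732t)) → 1 + 36.5·e^(−0.0732t) = 4.05405
e^(−0.0732t) = 0.083673 → t = ln(11.95133)/0.0732 = 2.48084/0.0732

t ≈ 33.9 weeks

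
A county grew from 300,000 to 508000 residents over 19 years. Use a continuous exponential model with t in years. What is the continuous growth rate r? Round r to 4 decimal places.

r ≈ 0.0277 per year

508000 = 300000 · e^(r·19)
e^(19r) = 508000/300000 = 1.69333
r = ln(1.69333) / 19 = 0.5267 / 19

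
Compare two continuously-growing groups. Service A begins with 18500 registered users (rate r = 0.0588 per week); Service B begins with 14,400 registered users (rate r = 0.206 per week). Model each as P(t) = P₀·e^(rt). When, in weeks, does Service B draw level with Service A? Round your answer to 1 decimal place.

t ≈ 1.7 weeks

18500·e^(0.0588t) = 14400·e^(0.206t)
18500/14400 = e^((0.206 − 0.0588)t) → ln(1.28472) = 0.1472·t
t = 0.25054 / 0.1472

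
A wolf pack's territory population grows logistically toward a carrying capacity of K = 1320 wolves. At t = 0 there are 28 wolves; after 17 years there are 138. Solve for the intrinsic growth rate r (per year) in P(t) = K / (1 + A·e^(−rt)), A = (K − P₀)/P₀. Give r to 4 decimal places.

r ≈ 0.0991 per year

A = (1320 − 28)/28 = 46.14286
138 = 1320/(1 + 46.14286·e^(−r·17)) → e^(−17r) = (9.56522 − 1)/46.14286 = 0.185624
r = −ln(0.185624)/17 = 1.68403/17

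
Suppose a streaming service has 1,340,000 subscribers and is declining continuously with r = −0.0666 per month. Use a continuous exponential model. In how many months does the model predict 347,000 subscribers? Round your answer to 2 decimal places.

t ≈ 20.29 months

347000 = 1340000 · e^(-0.0666·t)
t = ln(347000/1340000) / -0.0666 = ln(0.25896) / -0.0666 = -1.3511 / -0.0666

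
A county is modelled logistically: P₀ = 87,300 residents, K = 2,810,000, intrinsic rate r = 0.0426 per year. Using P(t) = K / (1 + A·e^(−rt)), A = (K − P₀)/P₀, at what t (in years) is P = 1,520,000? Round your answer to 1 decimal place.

t ≈ 84.6 years

A = (2810000 − 87300)/87300 = 31.18786
1520000 = 2810000/(1 + 31.18786·e^(−0.0426t)) → 1 + 31.18786·e^(−0.0426t) = 1.84868
e^(−0.0426t) = 0.027212 → t = ln(36.74848)/0.0426 = 3.6041/0.0426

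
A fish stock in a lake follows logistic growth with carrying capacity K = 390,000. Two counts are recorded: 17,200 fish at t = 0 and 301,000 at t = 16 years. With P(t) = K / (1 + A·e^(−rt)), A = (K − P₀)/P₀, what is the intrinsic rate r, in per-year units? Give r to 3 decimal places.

A = (390000 − 17200)/17200 = 21.67442
301000 = 390000/(1 + 21.67442·e^(−r·16)) → e^(−16r) = (1.29568 − 1)/21.67442 = 0.013642
r = −ln(0.013642)/16 = 4.29461/16

r ≈ 0.268 per year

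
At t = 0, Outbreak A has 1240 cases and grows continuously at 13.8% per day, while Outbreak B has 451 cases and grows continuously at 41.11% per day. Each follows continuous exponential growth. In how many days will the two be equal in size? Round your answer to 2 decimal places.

1240·e^(0.138t) = 451·e^(0.4111t)
1240/451 = e^((0.4111 − 0.138)t) → ln(2.74945) = 0.2731·t
t = 1.0114 / 0.2731

t ≈ 3.70 days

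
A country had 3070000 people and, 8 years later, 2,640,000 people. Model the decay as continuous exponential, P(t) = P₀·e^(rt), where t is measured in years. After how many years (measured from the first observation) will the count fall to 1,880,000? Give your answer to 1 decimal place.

r = ln(2640000/3070000) / 8 ≈ -0.018862 per year
t = ln(1880000/3070000) / r = -0.49041 / -0.018862 ≈ 25.999

t ≈ 26.0 years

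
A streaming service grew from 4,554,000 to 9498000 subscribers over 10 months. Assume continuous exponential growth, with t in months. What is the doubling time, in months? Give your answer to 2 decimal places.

r = ln(9498000/4554000) / 10 = ln(2.08564) / 10 ≈ 0.073508 per month
doubling time = ln 2 / |r| = 0.69315 / 0.073508

doubling time ≈ 9.43 months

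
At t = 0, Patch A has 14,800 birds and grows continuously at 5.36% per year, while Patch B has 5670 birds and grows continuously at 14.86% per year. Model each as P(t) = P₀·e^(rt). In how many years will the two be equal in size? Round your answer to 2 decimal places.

14800·e^(0.0536t) = 5670·e^(0.1486t)
14800/5670 = e^((0.1486 − 0.0536)t) → ln(2.61023) = 0.095·t
t = 0.95944 / 0.095

t ≈ 10.10 years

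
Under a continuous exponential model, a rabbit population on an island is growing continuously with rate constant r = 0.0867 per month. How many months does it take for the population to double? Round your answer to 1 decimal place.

doubling time = ln(2) / |r| = 0.69315 / 0.0867

doubling time ≈ 8.0 months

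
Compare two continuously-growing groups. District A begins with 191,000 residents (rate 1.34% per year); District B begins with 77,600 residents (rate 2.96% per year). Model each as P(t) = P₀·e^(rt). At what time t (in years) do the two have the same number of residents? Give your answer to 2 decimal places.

t ≈ 55.60 years

191000·e^(0.0134t) = 77600·e^(0.0296t)
191000/77600 = e^((0.0296 − 0.0134)t) → ln(2.46134) = 0.0162·t
t = 0.90071 / 0.0162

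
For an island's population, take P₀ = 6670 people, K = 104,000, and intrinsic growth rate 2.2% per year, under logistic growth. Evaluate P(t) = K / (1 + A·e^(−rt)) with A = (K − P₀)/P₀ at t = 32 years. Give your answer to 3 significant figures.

≈ 12,700 people

A = (104000 − 6670)/6670 = 14.5922
P(32) = 104000 / (1 + 14.5922·e^(−0.022·32)) = 104000 / (1 + 14.5922·0.494603)
= 104000 / 8.21735 ≈ 12656.15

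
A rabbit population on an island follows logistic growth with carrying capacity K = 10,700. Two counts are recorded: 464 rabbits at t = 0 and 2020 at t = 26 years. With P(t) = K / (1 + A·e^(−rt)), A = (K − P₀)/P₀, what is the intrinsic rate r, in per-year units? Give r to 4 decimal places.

A = (10700 − 464)/464 = 22.06034
2020 = 10700/(1 + 22.06034·e^(−r·26)) → e^(−26r) = (5.29703 − 1)/22.06034 = 0.194785
r = −ln(0.194785)/26 = 1.63586/26

r ≈ 0.0629 per year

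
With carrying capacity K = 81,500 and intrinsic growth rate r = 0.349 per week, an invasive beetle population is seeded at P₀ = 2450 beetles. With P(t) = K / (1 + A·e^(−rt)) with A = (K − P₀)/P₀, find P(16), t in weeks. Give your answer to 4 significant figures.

≈ 72,690 beetles

A = (81500 − 2450)/2450 = 32.26531
P(16) = 81500 / (1 + 32.26531·e^(−0.349·16)) = 81500 / (1 + 32.26531·0.003758)
= 81500 / 1.12124 ≈ 72687.57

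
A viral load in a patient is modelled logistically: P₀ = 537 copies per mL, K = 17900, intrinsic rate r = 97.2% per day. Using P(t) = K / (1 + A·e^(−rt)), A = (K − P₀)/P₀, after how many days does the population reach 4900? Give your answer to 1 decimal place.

t ≈ 2.6 days

A = (17900 − 537)/537 = 32.33333
4900 = 17900/(1 + 32.33333·e^(−0.972t)) → 1 + 32.33333·e^(−0.972t) = 3.65306
e^(−0.972t) = 0.082053 → t = ln(12.18718)/0.972 = 2.50038/0.972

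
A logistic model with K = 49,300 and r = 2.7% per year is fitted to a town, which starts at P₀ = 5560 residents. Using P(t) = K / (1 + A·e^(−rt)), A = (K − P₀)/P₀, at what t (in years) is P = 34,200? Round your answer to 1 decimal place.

t ≈ 106.7 years

A = (49300 − 5560)/5560 = 7.86691
34200 = 49300/(1 + 7.86691·e^(−0.027t)) → 1 + 7.86691·e^(−0.027t) = 1.44152
e^(−0.027t) = 0.056124 → t = ln(17.81776)/0.027 = 2.8802/0.027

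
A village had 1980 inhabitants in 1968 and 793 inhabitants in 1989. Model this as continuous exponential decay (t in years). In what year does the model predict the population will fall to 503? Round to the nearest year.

r = ln(793/1980) / 21 = -0.91503/21 ≈ -0.043573 per year
t = ln(503/1980) / r = -1.37026/-0.043573 ≈ 31.45 years after 1968

year 1999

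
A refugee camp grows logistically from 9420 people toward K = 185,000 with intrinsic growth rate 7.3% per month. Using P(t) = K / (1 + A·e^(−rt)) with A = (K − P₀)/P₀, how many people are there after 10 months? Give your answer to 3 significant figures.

≈ 18,500 people

A = (185000 − 9420)/9420 = 18.63907
P(10) = 185000 / (1 + 18.63907·e^(−0.073·10)) = 185000 / (1 + 18.63907·0.481909)
= 185000 / 9.98233 ≈ 18532.74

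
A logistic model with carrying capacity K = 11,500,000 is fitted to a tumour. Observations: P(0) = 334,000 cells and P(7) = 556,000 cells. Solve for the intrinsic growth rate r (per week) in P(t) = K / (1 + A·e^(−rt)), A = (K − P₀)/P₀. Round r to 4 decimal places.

r ≈ 0.0757 per week

A = (11500000 − 334000)/334000 = 33.43114
556000 = 11500000/(1 + 33.43114·e^(−r·7)) → e^(−7r) = (20.68345 − 1)/33.43114 = 0.588776
r = −ln(0.588776)/7 = 0.52971/7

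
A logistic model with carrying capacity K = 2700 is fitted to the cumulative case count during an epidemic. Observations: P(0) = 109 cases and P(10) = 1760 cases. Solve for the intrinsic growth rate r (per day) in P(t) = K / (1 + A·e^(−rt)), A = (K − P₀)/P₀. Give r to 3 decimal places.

A = (2700 − 109)/109 = 23.77064
1760 = 2700/(1 + 23.77064·e^(−r·10)) → e^(−10r) = (1.53409 − 1)/23.77064 = 0.022469
r = −ln(0.022469)/10 = 3.79564/10

r ≈ 0.380 per day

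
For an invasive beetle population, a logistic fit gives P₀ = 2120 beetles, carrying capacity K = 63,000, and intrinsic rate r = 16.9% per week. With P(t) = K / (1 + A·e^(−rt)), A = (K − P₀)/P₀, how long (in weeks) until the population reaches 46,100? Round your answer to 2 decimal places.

A = (63000 − 2120)/2120 = 28.71698
46100 = 63000/(1 + 28.71698·e^(−0.169t)) → 1 + 28.71698·e^(−0.169t) = 1.36659
e^(−0.169t) = 0.012766 → t = ln(78.33449)/0.169 = 4.36099/0.169

t ≈ 25.80 weeks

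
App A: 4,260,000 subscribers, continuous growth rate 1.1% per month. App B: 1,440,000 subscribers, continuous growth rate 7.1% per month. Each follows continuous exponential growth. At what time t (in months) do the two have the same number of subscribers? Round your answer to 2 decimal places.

t ≈ 18.08 months

4260000·e^(0.011t) = 1440000·e^(0.071t)
4260000/1440000 = e^((0.071 − 0.011)t) → ln(2.95833) = 0.06·t
t = 1.08463 / 0.06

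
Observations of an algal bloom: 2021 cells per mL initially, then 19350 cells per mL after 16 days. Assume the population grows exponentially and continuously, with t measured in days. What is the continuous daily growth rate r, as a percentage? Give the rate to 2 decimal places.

r ≈ 14.12% per day

19350 = 2021 · e^(r·16)
e^(16r) = 19350/2021 = 9.57447
r = ln(9.57447) / 16 = 2.2591 / 16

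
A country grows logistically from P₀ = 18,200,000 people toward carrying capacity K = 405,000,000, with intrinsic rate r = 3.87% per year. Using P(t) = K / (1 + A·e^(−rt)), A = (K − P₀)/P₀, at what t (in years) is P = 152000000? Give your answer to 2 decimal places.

A = (405000000 − 18200000)/18200000 = 21.25275
152000000 = 405000000/(1 + 21.25275·e^(−0.0387t)) → 1 + 21.25275·e^(−0.0387t) = 2.66447
e^(−0.0387t) = 0.078318 → t = ln(12.76845)/0.0387 = 2.54698/0.0387

t ≈ 65.81 years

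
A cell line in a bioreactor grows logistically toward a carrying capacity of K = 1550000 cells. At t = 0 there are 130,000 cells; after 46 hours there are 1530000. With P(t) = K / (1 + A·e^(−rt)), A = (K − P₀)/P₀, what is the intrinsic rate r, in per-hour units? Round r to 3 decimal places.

r ≈ 0.146 per hour

A = (1550000 − 130000)/130000 = 10.92308
1530000 = 1550000/(1 + 10.92308·e^(−r·46)) → e^(−46r) = (1.01307 − 1)/10.92308 = 0.001197
r = −ln(0.001197)/46 = 6.72817/46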